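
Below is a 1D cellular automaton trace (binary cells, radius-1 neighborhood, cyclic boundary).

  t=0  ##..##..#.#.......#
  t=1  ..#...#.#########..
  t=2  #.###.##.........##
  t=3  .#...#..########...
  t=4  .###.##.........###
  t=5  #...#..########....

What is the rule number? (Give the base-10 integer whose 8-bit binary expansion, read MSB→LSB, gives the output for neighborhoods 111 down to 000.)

53

  nb ###: next=.  (t=0,i=0, bit7=0)
  nb ##.: next=.  (t=0,i=1, bit6=0)
  nb #.#: next=#  (t=0,i=9, bit5=1)
  nb #..: next=#  (t=0,i=2, bit4=1)
  nb .##: next=.  (t=0,i=4, bit3=0)
  nb .#.: next=#  (t=0,i=8, bit2=1)
  nb ..#: next=.  (t=0,i=3, bit1=0)
  nb ...: next=#  (t=0,i=12, bit0=1)
  bits 00110101 = 53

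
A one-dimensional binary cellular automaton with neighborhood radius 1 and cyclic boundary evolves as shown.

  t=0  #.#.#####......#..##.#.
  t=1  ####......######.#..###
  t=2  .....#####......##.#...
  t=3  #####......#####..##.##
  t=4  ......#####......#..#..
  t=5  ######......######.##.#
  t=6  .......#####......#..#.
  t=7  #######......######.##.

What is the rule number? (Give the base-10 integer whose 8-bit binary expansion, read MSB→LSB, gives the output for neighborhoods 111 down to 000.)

39

  ### -> .   bit 7 = 0  t=0,i=5
  ##. -> .   bit 6 = 0  t=0,i=8
  #.# -> #   bit 5 = 1  t=0,i=1
  #.. -> .   bit 4 = 0  t=0,i=9
  .## -> .   bit 3 = 0  t=0,i=4
  .#. -> #   bit 2 = 1  t=0,i=0
  ..# -> #   bit 1 = 1  t=0,i=14
  ... -> #   bit 0 = 1  t=0,i=10
  bits 00100111 = 39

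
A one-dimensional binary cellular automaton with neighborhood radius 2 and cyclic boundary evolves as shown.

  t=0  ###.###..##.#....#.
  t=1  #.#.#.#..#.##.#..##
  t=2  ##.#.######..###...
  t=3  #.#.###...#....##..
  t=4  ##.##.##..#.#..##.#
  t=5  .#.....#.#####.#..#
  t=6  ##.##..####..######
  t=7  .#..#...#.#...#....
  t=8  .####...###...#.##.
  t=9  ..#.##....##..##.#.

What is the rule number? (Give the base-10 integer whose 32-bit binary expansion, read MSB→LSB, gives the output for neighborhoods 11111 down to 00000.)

  nb #####: next=.  (t=2,i=7, bit31=0)
  nb ####.: next=.  (t=2,i=9, bit30=0)
  nb ###.#: next=#  (t=0,i=2, bit29=1)
  nb ###..: next=#  (t=0,i=6, bit28=1)
  nb ##.##: next=.  (t=0,i=3, bit27=0)
  nb ##.#.: next=#  (t=0,i=11, bit26=1)
  nb ##..#: next=.  (t=0,i=7, bit25=0)
  nb ##...: next=#  (t=2,i=16, bit24=1)
  nb #.###: next=#  (t=0,i=0, bit23=1)
  nb #.##.: next=.  (t=1,i=11, bit22=0)
  nb #.#.#: next=.  (t=1,i=2, bit21=0)
  nb #.#..: next=#  (t=0,i=12, bit20=1)
  nb #..##: next=.  (t=0,i=8, bit19=0)
  nb #..#.: next=#  (t=1,i=8, bit18=1)
  nb #...#: next=.  (t=2,i=17, bit17=0)
  nb #....: next=#  (t=0,i=14, bit16=1)
  nb .####: next=#  (t=2,i=6, bit15=1)
  nb .###.: next=.  (t=0,i=1, bit14=0)
  nb .##.#: next=.  (t=0,i=10, bit13=0)
  nb .##..: next=#  (t=3,i=16, bit12=1)
  nb .#.##: next=#  (t=0,i=18, bit11=1)
  nb .#.#.: next=#  (t=1,i=3, bit10=1)
  nb .#..#: next=#  (t=1,i=7, bit9=1)
  nb .#...: next=.  (t=0,i=13, bit8=0)
  nb ..###: next=.  (t=1,i=17, bit7=0)
  nb ..##.: next=#  (t=0,i=9, bit6=1)
  nb ..#.#: next=#  (t=0,i=17, bit5=1)
  nb ..#..: next=#  (t=3,i=10, bit4=1)
  nb ...##: next=.  (t=2,i=18, bit3=0)
  nb ...#.: next=.  (t=0,i=16, bit2=0)
  nb ....#: next=.  (t=0,i=15, bit1=0)
  nb .....: next=#  (t=5,i=4, bit0=1)
  bits 00110101100101011001111001110001 = 898997873

898997873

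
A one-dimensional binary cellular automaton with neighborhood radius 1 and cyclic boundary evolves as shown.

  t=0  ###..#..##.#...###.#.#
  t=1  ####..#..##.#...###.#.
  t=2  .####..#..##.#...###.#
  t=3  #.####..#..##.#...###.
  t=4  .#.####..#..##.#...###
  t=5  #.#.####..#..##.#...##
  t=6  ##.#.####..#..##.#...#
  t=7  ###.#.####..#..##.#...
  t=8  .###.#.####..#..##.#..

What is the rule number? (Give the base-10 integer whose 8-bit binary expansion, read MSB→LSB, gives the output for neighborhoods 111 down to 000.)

  nb ###: next=#  (t=0,i=0, bit7=1)
  nb ##.: next=#  (t=0,i=2, bit6=1)
  nb #.#: next=#  (t=0,i=10, bit5=1)
  nb #..: next=#  (t=0,i=3, bit4=1)
  nb .##: next=.  (t=0,i=8, bit3=0)
  nb .#.: next=.  (t=0,i=5, bit2=0)
  nb ..#: next=.  (t=0,i=4, bit1=0)
  nb ...: next=.  (t=0,i=13, bit0=0)
  bits 11110000 = 240

240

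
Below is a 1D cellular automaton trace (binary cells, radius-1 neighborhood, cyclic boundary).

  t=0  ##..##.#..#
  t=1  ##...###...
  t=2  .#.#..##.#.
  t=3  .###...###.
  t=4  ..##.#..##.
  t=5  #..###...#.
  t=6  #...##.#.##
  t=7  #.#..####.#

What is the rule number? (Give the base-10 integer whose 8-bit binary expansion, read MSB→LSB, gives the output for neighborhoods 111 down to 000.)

229

  ### -> #   bit 7 = 1  t=0,i=0
  ##. -> #   bit 6 = 1  t=0,i=1
  #.# -> #   bit 5 = 1  t=0,i=6
  #.. -> .   bit 4 = 0  t=0,i=2
  .## -> .   bit 3 = 0  t=0,i=4
  .#. -> #   bit 2 = 1  t=0,i=7
  ..# -> .   bit 1 = 0  t=0,i=3
  ... -> #   bit 0 = 1  t=1,i=3
  bits 11100101 = 229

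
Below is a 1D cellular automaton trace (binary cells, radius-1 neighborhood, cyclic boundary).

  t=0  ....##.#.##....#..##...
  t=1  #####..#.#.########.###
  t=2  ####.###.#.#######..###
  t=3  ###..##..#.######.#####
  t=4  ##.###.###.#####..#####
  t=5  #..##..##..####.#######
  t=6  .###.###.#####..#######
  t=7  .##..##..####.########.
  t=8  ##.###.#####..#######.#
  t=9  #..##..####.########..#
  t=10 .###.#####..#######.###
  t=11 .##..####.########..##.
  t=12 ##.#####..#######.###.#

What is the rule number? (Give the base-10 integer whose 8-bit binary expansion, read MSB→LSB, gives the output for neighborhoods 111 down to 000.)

159

  [7] ### => #  t=1,i=0
  [6] ##. => .  t=0,i=5
  [5] #.# => .  t=0,i=6
  [4] #.. => #  t=0,i=11
  [3] .## => #  t=0,i=4
  [2] .#. => #  t=0,i=7
  [1] ..# => #  t=0,i=3
  [0] ... => #  t=0,i=0
  bits 10011111 = 159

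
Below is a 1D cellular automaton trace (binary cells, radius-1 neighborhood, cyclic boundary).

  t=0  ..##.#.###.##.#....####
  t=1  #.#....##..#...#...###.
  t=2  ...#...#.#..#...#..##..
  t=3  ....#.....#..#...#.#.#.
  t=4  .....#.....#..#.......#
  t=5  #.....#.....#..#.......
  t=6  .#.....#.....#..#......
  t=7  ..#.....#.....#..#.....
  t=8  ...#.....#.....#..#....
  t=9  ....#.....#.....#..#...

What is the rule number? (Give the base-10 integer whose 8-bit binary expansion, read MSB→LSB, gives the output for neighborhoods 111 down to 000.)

  [7] ### => #  t=0,i=8
  [6] ##. => .  t=0,i=3
  [5] #.# => .  t=0,i=4
  [4] #.. => #  t=0,i=0
  [3] .## => #  t=0,i=2
  [2] .#. => .  t=0,i=5
  [1] ..# => .  t=0,i=1
  [0] ... => .  t=0,i=16
  bits 10011000 = 152

152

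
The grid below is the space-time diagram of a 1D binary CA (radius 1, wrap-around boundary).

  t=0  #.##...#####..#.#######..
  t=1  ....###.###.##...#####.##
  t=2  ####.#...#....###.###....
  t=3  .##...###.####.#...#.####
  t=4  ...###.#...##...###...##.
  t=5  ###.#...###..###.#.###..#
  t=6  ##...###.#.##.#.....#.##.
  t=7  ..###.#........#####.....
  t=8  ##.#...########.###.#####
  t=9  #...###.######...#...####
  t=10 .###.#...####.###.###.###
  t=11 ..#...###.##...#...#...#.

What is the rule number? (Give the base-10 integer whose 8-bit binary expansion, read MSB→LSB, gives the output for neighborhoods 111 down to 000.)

147

  ### -> #   bit 7 = 1  t=0,i=8
  ##. -> .   bit 6 = 0  t=0,i=3
  #.# -> .   bit 5 = 0  t=0,i=1
  #.. -> #   bit 4 = 1  t=0,i=4
  .## -> .   bit 3 = 0  t=0,i=2
  .#. -> .   bit 2 = 0  t=0,i=0
  ..# -> #   bit 1 = 1  t=0,i=6
  ... -> #   bit 0 = 1  t=0,i=5
  bits 10010011 = 147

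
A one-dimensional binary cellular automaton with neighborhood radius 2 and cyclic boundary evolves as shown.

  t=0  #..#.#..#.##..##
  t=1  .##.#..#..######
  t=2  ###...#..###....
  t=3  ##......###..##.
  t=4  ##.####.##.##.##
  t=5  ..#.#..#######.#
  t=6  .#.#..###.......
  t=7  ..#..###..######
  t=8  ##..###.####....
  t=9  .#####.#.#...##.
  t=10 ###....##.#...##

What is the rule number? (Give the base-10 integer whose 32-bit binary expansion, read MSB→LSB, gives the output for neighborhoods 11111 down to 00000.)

174978435

  #####|.  b31=0 t=1,i=12
  ####.|.  b30=0 t=1,i=14
  ###.#|.  b29=0 t=1,i=15
  ###..|.  b28=0 t=0,i=0
  ##.##|#  b27=1 t=1,i=0
  ##.#.|.  b26=0 t=1,i=3
  ##..#|#  b25=1 t=0,i=1
  ##...|.  b24=0 t=2,i=3
  #.###|.  b23=0 t=4,i=3
  #.##.|#  b22=1 t=0,i=10
  #.#.#|#  b21=1 t=9,i=7
  #.#..|.  b20=0 t=0,i=5
  #..##|#  b19=1 t=0,i=13
  #..#.|#  b18=1 t=0,i=2
  #...#|.  b17=0 t=2,i=4
  #....|#  b16=1 t=2,i=13
  .####|#  b15=1 t=1,i=11
  .###.|#  b14=1 t=0,i=15
  .##.#|#  b13=1 t=1,i=2
  .##..|#  b12=1 t=0,i=11
  .#.##|.  b11=0 t=0,i=9
  .#.#.|#  b10=1 t=0,i=4
  .#..#|.  b9=0 t=0,i=6
  .#...|#  b8=1 t=9,i=10
  ..###|#  b7=1 t=0,i=14
  ..##.|.  b6=0 t=3,i=13
  ..#.#|.  b5=0 t=0,i=3
  ..#..|.  b4=0 t=1,i=7
  ...##|.  b3=0 t=2,i=15
  ...#.|.  b2=0 t=2,i=5
  ....#|#  b1=1 t=2,i=14
  .....|#  b0=1 t=3,i=4
  bits 00001010011011011111010110000011 = 174978435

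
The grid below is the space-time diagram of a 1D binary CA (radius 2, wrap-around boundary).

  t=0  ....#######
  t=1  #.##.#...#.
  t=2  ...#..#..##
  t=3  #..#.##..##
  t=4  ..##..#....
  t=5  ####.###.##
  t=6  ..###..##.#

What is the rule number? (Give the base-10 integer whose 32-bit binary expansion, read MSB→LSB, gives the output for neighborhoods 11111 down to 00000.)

  ##### -> .   bit 31 = 0  t=0,i=6
  ####. -> #   bit 30 = 1  t=0,i=9
  ###.# -> #   bit 29 = 1  t=5,i=3
  ###.. -> .   bit 28 = 0  t=0,i=10
  ##.## -> #   bit 27 = 1  t=5,i=4
  ##.#. -> .   bit 26 = 0  t=1,i=4
  ##..# -> .   bit 25 = 0  t=3,i=1
  ##... -> #   bit 24 = 1  t=0,i=0
  #.### -> .   bit 23 = 0  t=5,i=5
  #.##. -> .   bit 22 = 0  t=1,i=2
  #.#.# -> .   bit 21 = 0  t=1,i=0
  #.#.. -> .   bit 20 = 0  t=1,i=5
  #..## -> .   bit 19 = 0  t=2,i=8
  #..#. -> #   bit 18 = 1  t=2,i=5
  #...# -> .   bit 17 = 0  t=1,i=7
  #.... -> .   bit 16 = 0  t=0,i=1
  .#### -> #   bit 15 = 1  t=0,i=5
  .###. -> .   bit 14 = 0  t=3,i=10
  .##.# -> #   bit 13 = 1  t=1,i=3
  .##.. -> #   bit 12 = 1  t=2,i=10
  .#.## -> .   bit 11 = 0  t=1,i=1
  .#.#. -> #   bit 10 = 1  t=1,i=10
  .#..# -> .   bit 9 = 0  t=2,i=4
  .#... -> #   bit 8 = 1  t=1,i=6
  ..### -> .   bit 7 = 0  t=0,i=4
  ..##. -> #   bit 6 = 1  t=2,i=9
  ..#.# -> #   bit 5 = 1  t=1,i=9
  ..#.. -> #   bit 4 = 1  t=2,i=3
  ...## -> #   bit 3 = 1  t=0,i=3
  ...#. -> .   bit 2 = 0  t=1,i=8
  ....# -> #   bit 1 = 1  t=0,i=2
  ..... -> #   bit 0 = 1  t=4,i=9
  bits 01101001000001001011010101111011 = 1761916283

1761916283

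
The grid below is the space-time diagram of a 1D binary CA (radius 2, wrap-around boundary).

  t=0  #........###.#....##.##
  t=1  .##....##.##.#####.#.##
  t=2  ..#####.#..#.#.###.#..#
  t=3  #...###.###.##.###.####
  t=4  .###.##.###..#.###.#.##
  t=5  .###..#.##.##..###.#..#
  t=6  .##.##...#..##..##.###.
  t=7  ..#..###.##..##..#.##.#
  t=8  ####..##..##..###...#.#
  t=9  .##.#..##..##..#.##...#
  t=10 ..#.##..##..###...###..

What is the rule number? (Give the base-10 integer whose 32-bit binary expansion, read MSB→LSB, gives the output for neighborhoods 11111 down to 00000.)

3820451610

  #####|#  b31=1 t=1,i=15
  ####.|#  b30=1 t=1,i=16
  ###.#|#  b29=1 t=0,i=11
  ###..|.  b28=0 t=0,i=0
  ##.##|.  b27=0 t=0,i=20
  ##.#.|.  b26=0 t=0,i=12
  ##..#|#  b25=1 t=4,i=11
  ##...|#  b24=1 t=0,i=1
  #.###|#  b23=1 t=0,i=21
  #.##.|.  b22=0 t=1,i=1
  #.#.#|#  b21=1 t=1,i=19
  #.#..|#  b20=1 t=0,i=13
  #..##|.  b19=0 t=2,i=1
  #..#.|#  b18=1 t=2,i=10
  #...#|#  b17=1 t=3,i=2
  #....|#  b16=1 t=0,i=2
  .####|.  b15=0 t=1,i=14
  .###.|#  b14=1 t=0,i=10
  .##.#|#  b13=1 t=0,i=19
  .##..|#  b12=1 t=1,i=2
  .#.##|.  b11=0 t=1,i=20
  .#.#.|#  b10=1 t=2,i=12
  .#..#|#  b9=1 t=2,i=0
  .#...|#  b8=1 t=0,i=14
  ..###|.  b7=0 t=0,i=9
  ..##.|.  b6=0 t=0,i=18
  ..#.#|.  b5=0 t=2,i=11
  ..#..|#  b4=1 t=2,i=22
  ...##|#  b3=1 t=0,i=8
  ...#.|.  b2=0 t=6,i=8
  ....#|#  b1=1 t=0,i=7
  .....|.  b0=0 t=0,i=3
  bits 11100011101101110111011100011010 = 3820451610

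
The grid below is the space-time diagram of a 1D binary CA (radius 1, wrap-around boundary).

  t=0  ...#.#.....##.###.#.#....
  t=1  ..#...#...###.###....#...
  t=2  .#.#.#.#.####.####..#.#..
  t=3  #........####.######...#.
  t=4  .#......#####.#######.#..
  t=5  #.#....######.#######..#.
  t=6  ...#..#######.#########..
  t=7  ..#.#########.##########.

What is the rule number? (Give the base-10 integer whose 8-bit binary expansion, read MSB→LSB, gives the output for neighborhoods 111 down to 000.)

  [7] ### => #  t=0,i=15
  [6] ##. => #  t=0,i=12
  [5] #.# => .  t=0,i=4
  [4] #.. => #  t=0,i=6
  [3] .## => #  t=0,i=11
  [2] .#. => .  t=0,i=3
  [1] ..# => #  t=0,i=2
  [0] ... => .  t=0,i=0
  bits 11011010 = 218

218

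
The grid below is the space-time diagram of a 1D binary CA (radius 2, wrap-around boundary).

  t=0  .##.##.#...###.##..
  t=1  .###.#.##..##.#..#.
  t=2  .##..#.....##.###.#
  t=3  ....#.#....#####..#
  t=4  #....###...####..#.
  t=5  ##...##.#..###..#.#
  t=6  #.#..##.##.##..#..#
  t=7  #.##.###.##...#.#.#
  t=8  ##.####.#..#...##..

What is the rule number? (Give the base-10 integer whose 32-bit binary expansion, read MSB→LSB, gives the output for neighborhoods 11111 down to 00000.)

  [31] ##### => #  t=3,i=13
  [30] ####. => #  t=3,i=14
  [29] ###.# => .  t=0,i=13
  [28] ###.. => .  t=3,i=15
  [27] ##.## => #  t=0,i=3
  [26] ##.#. => .  t=0,i=6
  [25] ##..# => .  t=1,i=9
  [24] ##... => #  t=0,i=17
  [23] #.### => #  t=2,i=14
  [22] #.##. => .  t=0,i=4
  [21] #.#.# => #  t=1,i=5
  [20] #.#.. => #  t=0,i=7
  [19] #..## => .  t=1,i=0
  [18] #..#. => #  t=1,i=16
  [17] #...# => .  t=0,i=9
  [16] #.... => .  t=2,i=7
  [15] .#### => #  t=3,i=12
  [14] .###. => #  t=0,i=12
  [13] .##.# => #  t=0,i=2
  [12] .##.. => .  t=0,i=16
  [11] .#.## => .  t=1,i=6
  [10] .#.#. => #  t=3,i=5
  [9] .#..# => #  t=1,i=15
  [8] .#... => #  t=0,i=8
  [7] ..### => #  t=0,i=11
  [6] ..##. => #  t=0,i=1
  [5] ..#.# => .  t=3,i=4
  [4] ..#.. => .  t=1,i=17
  [3] ...## => .  t=0,i=0
  [2] ...#. => .  t=3,i=3
  [1] ....# => .  t=2,i=9
  [0] ..... => .  t=2,i=8
  bits 11001001101101001110011111000000 = 3384076224

3384076224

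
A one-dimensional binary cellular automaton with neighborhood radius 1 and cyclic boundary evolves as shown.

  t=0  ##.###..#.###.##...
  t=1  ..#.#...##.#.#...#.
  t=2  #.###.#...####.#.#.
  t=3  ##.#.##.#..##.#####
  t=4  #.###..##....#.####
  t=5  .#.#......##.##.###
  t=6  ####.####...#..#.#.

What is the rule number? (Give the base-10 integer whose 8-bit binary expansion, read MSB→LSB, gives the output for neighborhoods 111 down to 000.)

  [7] ### => #  t=0,i=4
  [6] ##. => .  t=0,i=1
  [5] #.# => #  t=0,i=2
  [4] #.. => .  t=0,i=6
  [3] .## => .  t=0,i=0
  [2] .#. => #  t=0,i=8
  [1] ..# => .  t=0,i=7
  [0] ... => #  t=0,i=17
  bits 10100101 = 165

165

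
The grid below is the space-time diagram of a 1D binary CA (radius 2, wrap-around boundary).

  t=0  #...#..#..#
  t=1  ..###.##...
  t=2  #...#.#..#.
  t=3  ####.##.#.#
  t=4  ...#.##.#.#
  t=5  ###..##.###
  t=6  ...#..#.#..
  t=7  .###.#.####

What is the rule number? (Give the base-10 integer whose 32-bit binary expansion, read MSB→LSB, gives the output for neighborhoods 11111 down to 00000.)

  ##### -> .   bit 31 = 0  t=3,i=1
  ####. -> .   bit 30 = 0  t=3,i=2
  ###.# -> #   bit 29 = 1  t=1,i=4
  ###.. -> .   bit 28 = 0  t=5,i=2
  ##.## -> .   bit 27 = 0  t=1,i=5
  ##.#. -> .   bit 26 = 0  t=3,i=7
  ##..# -> #   bit 25 = 1  t=5,i=3
  ##... -> .   bit 24 = 0  t=0,i=1
  #.### -> #   bit 23 = 1  t=3,i=10
  #.##. -> #   bit 22 = 1  t=1,i=6
  #.#.# -> #   bit 21 = 1  t=3,i=8
  #.#.. -> #   bit 20 = 1  t=2,i=0
  #..## -> .   bit 19 = 0  t=0,i=9
  #..#. -> #   bit 18 = 1  t=0,i=6
  #...# -> #   bit 17 = 1  t=0,i=2
  #.... -> #   bit 16 = 1  t=1,i=9
  .#### -> .   bit 15 = 0  t=3,i=0
  .###. -> .   bit 14 = 0  t=1,i=3
  .##.# -> #   bit 13 = 1  t=3,i=6
  .##.. -> .   bit 12 = 0  t=0,i=0
  .#.## -> .   bit 11 = 0  t=3,i=9
  .#.#. -> #   bit 10 = 1  t=2,i=5
  .#..# -> .   bit 9 = 0  t=0,i=5
  .#... -> #   bit 8 = 1  t=2,i=1
  ..### -> .   bit 7 = 0  t=1,i=2
  ..##. -> .   bit 6 = 0  t=0,i=10
  ..#.# -> .   bit 5 = 0  t=2,i=4
  ..#.. -> #   bit 4 = 1  t=0,i=4
  ...## -> .   bit 3 = 0  t=1,i=1
  ...#. -> #   bit 2 = 1  t=0,i=3
  ....# -> #   bit 1 = 1  t=1,i=0
  ..... -> .   bit 0 = 0  t=1,i=10
  bits 00100010111101110010010100010110 = 586622230

586622230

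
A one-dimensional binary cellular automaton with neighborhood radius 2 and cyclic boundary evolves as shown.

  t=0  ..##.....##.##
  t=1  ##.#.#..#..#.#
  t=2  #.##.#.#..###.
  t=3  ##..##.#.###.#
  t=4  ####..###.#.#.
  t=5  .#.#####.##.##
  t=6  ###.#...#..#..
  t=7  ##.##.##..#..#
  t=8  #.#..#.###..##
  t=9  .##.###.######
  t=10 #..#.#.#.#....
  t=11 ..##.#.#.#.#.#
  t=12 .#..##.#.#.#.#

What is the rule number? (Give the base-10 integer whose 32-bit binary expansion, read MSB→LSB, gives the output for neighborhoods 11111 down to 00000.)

  [31] ##### => .  t=5,i=5
  [30] ####. => .  t=4,i=2
  [29] ###.# => .  t=1,i=1
  [28] ###.. => #  t=3,i=1
  [27] ##.## => #  t=0,i=11
  [26] ##.#. => #  t=1,i=2
  [25] ##..# => #  t=0,i=0
  [24] ##... => .  t=0,i=4
  [23] #.### => .  t=1,i=13
  [22] #.##. => .  t=0,i=12
  [21] #.#.# => #  t=1,i=3
  [20] #.#.. => #  t=1,i=5
  [19] #..## => #  t=0,i=1
  [18] #..#. => #  t=1,i=7
  [17] #...# => #  t=6,i=6
  [16] #.... => #  t=0,i=5
  [15] .#### => #  t=4,i=1
  [14] .###. => #  t=1,i=0
  [13] .##.# => .  t=0,i=10
  [12] .##.. => #  t=0,i=3
  [11] .#.## => #  t=1,i=12
  [10] .#.#. => .  t=1,i=4
  [9] .#..# => .  t=1,i=6
  [8] .#... => .  t=6,i=5
  [7] ..### => #  t=2,i=10
  [6] ..##. => .  t=0,i=2
  [5] ..#.# => #  t=1,i=11
  [4] ..#.. => .  t=1,i=8
  [3] ...## => #  t=0,i=8
  [2] ...#. => #  t=6,i=7
  [1] ....# => .  t=0,i=7
  [0] ..... => .  t=0,i=6
  bits 00011110001111111101100010101100 = 507500716

507500716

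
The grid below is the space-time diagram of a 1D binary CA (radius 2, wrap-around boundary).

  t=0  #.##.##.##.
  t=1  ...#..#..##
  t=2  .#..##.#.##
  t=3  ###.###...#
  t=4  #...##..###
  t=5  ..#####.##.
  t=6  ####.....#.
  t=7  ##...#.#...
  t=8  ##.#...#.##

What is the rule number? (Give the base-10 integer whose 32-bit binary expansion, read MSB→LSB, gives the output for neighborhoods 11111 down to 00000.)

110621386

  [31] ##### => .  t=5,i=4
  [30] ####. => .  t=3,i=1
  [29] ###.# => .  t=3,i=2
  [28] ###.. => .  t=3,i=6
  [27] ##.## => .  t=0,i=4
  [26] ##.#. => #  t=0,i=10
  [25] ##..# => #  t=4,i=6
  [24] ##... => .  t=1,i=0
  [23] #.### => #  t=3,i=4
  [22] #.##. => .  t=0,i=2
  [21] #.#.# => .  t=0,i=0
  [20] #.#.. => #  t=2,i=1
  [19] #..## => .  t=1,i=8
  [18] #..#. => #  t=1,i=5
  [17] #...# => #  t=1,i=1
  [16] #.... => #  t=6,i=5
  [15] .#### => #  t=3,i=0
  [14] .###. => #  t=3,i=5
  [13] .##.# => #  t=0,i=3
  [12] .##.. => #  t=1,i=10
  [11] .#.## => .  t=0,i=1
  [10] .#.#. => .  t=7,i=6
  [9] .#..# => #  t=1,i=4
  [8] .#... => .  t=7,i=8
  [7] ..### => #  t=3,i=10
  [6] ..##. => #  t=1,i=9
  [5] ..#.# => .  t=6,i=9
  [4] ..#.. => .  t=1,i=3
  [3] ...## => #  t=3,i=9
  [2] ...#. => .  t=1,i=2
  [1] ....# => #  t=6,i=7
  [0] ..... => .  t=6,i=6
  bits 00000110100101111111001011001010 = 110621386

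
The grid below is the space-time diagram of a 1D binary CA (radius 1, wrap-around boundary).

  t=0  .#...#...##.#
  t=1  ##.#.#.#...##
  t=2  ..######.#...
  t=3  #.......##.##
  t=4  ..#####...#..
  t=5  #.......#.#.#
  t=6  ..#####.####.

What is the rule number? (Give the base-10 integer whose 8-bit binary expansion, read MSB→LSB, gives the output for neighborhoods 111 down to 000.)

  [7] ### => .  t=1,i=0
  [6] ##. => .  t=0,i=10
  [5] #.# => #  t=0,i=0
  [4] #.. => .  t=0,i=2
  [3] .## => .  t=0,i=9
  [2] .#. => #  t=0,i=1
  [1] ..# => .  t=0,i=4
  [0] ... => #  t=0,i=3
  bits 00100101 = 37

37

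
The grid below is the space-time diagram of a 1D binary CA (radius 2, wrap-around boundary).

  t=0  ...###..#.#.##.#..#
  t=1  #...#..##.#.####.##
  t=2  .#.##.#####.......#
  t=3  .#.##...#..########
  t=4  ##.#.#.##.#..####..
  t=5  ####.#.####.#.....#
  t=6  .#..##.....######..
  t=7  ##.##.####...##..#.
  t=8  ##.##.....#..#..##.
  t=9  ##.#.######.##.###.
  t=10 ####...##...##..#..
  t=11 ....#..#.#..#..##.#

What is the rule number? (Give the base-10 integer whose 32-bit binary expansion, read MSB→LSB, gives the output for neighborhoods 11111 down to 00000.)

2239586679

  nb #####: next=#  (t=2,i=8, bit31=1)
  nb ####.: next=.  (t=1,i=14, bit30=0)
  nb ###.#: next=.  (t=1,i=15, bit29=0)
  nb ###..: next=.  (t=0,i=5, bit28=0)
  nb ##.##: next=.  (t=1,i=16, bit27=0)
  nb ##.#.: next=#  (t=0,i=14, bit26=1)
  nb ##..#: next=.  (t=0,i=6, bit25=0)
  nb ##...: next=#  (t=1,i=1, bit24=1)
  nb #.###: next=.  (t=1,i=12, bit23=0)
  nb #.##.: next=#  (t=0,i=12, bit22=1)
  nb #.#.#: next=#  (t=0,i=10, bit21=1)
  nb #.#..: next=#  (t=0,i=15, bit20=1)
  nb #..##: next=#  (t=1,i=6, bit19=1)
  nb #..#.: next=#  (t=0,i=7, bit18=1)
  nb #...#: next=.  (t=0,i=1, bit17=0)
  nb #....: next=#  (t=2,i=12, bit16=1)
  nb .####: next=.  (t=1,i=13, bit15=0)
  nb .###.: next=#  (t=0,i=4, bit14=1)
  nb .##.#: next=#  (t=0,i=13, bit13=1)
  nb .##..: next=.  (t=3,i=4, bit12=0)
  nb .#.##: next=.  (t=0,i=11, bit11=0)
  nb .#.#.: next=.  (t=0,i=9, bit10=0)
  nb .#..#: next=.  (t=0,i=16, bit9=0)
  nb .#...: next=#  (t=0,i=0, bit8=1)
  nb ..###: next=.  (t=0,i=3, bit7=0)
  nb ..##.: next=#  (t=1,i=7, bit6=1)
  nb ..#.#: next=#  (t=0,i=8, bit5=1)
  nb ..#..: next=#  (t=0,i=18, bit4=1)
  nb ...##: next=.  (t=0,i=2, bit3=0)
  nb ...#.: next=#  (t=1,i=3, bit2=1)
  nb ....#: next=#  (t=2,i=16, bit1=1)
  nb .....: next=#  (t=2,i=13, bit0=1)
  bits 10000101011111010110000101110111 = 2239586679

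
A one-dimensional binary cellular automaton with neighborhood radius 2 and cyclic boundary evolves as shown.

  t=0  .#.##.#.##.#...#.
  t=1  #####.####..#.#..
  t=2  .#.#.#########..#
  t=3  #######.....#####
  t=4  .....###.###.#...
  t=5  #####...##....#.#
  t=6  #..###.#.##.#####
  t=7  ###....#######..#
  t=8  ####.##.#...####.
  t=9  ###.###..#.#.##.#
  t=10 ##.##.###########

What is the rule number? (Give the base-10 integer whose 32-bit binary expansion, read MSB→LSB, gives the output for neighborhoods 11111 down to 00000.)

1542241583

  ##### -> .   bit 31 = 0  t=1,i=2
  ####. -> #   bit 30 = 1  t=1,i=3
  ###.# -> .   bit 29 = 0  t=1,i=4
  ###.. -> #   bit 28 = 1  t=1,i=9
  ##.## -> #   bit 27 = 1  t=1,i=5
  ##.#. -> .   bit 26 = 0  t=0,i=5
  ##..# -> #   bit 25 = 1  t=1,i=10
  ##... -> #   bit 24 = 1  t=3,i=7
  #.### -> #   bit 23 = 1  t=1,i=6
  #.##. -> #   bit 22 = 1  t=0,i=3
  #.#.# -> #   bit 21 = 1  t=0,i=6
  #.#.. -> .   bit 20 = 0  t=0,i=11
  #..## -> #   bit 19 = 1  t=1,i=16
  #..#. -> #   bit 18 = 1  t=0,i=0
  #...# -> .   bit 17 = 0  t=0,i=13
  #.... -> .   bit 16 = 0  t=3,i=8
  .#### -> #   bit 15 = 1  t=1,i=1
  .###. -> .   bit 14 = 0  t=4,i=6
  .##.# -> #   bit 13 = 1  t=0,i=4
  .##.. -> #   bit 12 = 1  t=5,i=9
  .#.## -> #   bit 11 = 1  t=0,i=2
  .#.#. -> #   bit 10 = 1  t=1,i=13
  .#..# -> .   bit 9 = 0  t=0,i=16
  .#... -> #   bit 8 = 1  t=0,i=12
  ..### -> .   bit 7 = 0  t=1,i=0
  ..##. -> .   bit 6 = 0  t=5,i=8
  ..#.# -> #   bit 5 = 1  t=0,i=1
  ..#.. -> .   bit 4 = 0  t=0,i=15
  ...## -> #   bit 3 = 1  t=3,i=11
  ...#. -> #   bit 2 = 1  t=0,i=14
  ....# -> #   bit 1 = 1  t=3,i=10
  ..... -> #   bit 0 = 1  t=3,i=9
  bits 01011011111011001011110100101111 = 1542241583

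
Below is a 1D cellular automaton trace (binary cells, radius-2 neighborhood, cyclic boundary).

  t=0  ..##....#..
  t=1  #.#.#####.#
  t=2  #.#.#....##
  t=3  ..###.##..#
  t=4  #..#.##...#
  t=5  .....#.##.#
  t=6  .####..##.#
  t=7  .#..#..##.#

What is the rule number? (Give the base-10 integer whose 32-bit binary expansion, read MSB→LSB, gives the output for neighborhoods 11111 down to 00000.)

  [31] ##### => .  t=1,i=6
  [30] ####. => .  t=1,i=7
  [29] ###.# => .  t=1,i=8
  [28] ###.. => #  t=6,i=4
  [27] ##.## => #  t=1,i=9
  [26] ##.#. => .  t=1,i=1
  [25] ##..# => .  t=3,i=8
  [24] ##... => #  t=0,i=4
  [23] #.### => #  t=1,i=4
  [22] #.##. => #  t=1,i=10
  [21] #.#.# => #  t=1,i=2
  [20] #.#.. => #  t=2,i=4
  [19] #..## => .  t=3,i=1
  [18] #..#. => .  t=3,i=9
  [17] #...# => #  t=4,i=8
  [16] #.... => #  t=0,i=5
  [15] .#### => .  t=1,i=5
  [14] .###. => #  t=2,i=10
  [13] .##.# => #  t=1,i=0
  [12] .##.. => .  t=0,i=3
  [11] .#.## => .  t=1,i=3
  [10] .#.#. => #  t=2,i=3
  [9] .#..# => #  t=3,i=0
  [8] .#... => .  t=0,i=9
  [7] ..### => .  t=2,i=9
  [6] ..##. => #  t=0,i=2
  [5] ..#.# => .  t=4,i=3
  [4] ..#.. => #  t=0,i=8
  [3] ...## => .  t=0,i=1
  [2] ...#. => #  t=0,i=7
  [1] ....# => #  t=0,i=0
  [0] ..... => #  t=5,i=2
  bits 00011001111100110110011001010111 = 435381847

435381847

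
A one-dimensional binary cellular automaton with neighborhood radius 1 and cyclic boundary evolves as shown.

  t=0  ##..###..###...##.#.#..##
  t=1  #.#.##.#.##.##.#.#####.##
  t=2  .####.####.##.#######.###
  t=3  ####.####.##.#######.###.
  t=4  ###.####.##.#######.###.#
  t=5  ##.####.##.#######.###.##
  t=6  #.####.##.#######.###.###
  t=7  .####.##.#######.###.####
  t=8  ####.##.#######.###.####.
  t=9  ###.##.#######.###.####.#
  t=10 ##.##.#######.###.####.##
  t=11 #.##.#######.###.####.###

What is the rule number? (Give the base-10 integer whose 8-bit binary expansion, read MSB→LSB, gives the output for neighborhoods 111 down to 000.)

189

  nb ###: next=#  (t=0,i=0, bit7=1)
  nb ##.: next=.  (t=0,i=1, bit6=0)
  nb #.#: next=#  (t=0,i=17, bit5=1)
  nb #..: next=#  (t=0,i=2, bit4=1)
  nb .##: next=#  (t=0,i=4, bit3=1)
  nb .#.: next=#  (t=0,i=18, bit2=1)
  nb ..#: next=.  (t=0,i=3, bit1=0)
  nb ...: next=#  (t=0,i=13, bit0=1)
  bits 10111101 = 189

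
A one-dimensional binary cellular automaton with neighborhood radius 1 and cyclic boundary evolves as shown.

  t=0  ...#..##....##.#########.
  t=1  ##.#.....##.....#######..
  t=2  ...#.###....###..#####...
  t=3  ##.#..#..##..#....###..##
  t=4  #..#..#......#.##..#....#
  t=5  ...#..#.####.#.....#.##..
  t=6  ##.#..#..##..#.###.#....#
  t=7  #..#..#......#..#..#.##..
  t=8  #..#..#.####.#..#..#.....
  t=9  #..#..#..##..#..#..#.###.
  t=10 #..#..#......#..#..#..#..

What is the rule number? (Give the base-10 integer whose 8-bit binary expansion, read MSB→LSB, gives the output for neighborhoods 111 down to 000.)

  ###|#  b7=1 t=0,i=16
  ##.|.  b6=0 t=0,i=7
  #.#|.  b5=0 t=0,i=14
  #..|.  b4=0 t=0,i=4
  .##|.  b3=0 t=0,i=6
  .#.|#  b2=1 t=0,i=3
  ..#|.  b1=0 t=0,i=2
  ...|#  b0=1 t=0,i=0
  bits 10000101 = 133

133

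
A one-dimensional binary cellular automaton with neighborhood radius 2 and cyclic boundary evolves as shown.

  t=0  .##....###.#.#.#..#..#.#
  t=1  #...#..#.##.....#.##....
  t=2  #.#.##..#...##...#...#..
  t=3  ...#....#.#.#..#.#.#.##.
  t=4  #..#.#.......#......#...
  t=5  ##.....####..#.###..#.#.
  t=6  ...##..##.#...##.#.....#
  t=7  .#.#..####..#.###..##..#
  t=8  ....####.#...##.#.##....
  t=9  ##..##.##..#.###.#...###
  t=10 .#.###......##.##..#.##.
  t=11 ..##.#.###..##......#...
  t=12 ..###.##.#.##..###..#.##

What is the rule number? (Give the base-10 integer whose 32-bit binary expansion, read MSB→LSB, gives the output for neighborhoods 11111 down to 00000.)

  [31] ##### => .  t=9,i=23
  [30] ####. => .  t=5,i=9
  [29] ###.# => #  t=0,i=9
  [28] ###.. => #  t=5,i=10
  [27] ##.## => .  t=9,i=6
  [26] ##.#. => #  t=0,i=10
  [25] ##..# => .  t=2,i=6
  [24] ##... => .  t=0,i=3
  [23] #.### => #  t=5,i=15
  [22] #.##. => .  t=0,i=1
  [21] #.#.# => .  t=0,i=11
  [20] #.#.. => .  t=0,i=15
  [19] #..## => #  t=6,i=6
  [18] #..#. => .  t=0,i=17
  [17] #...# => #  t=1,i=2
  [16] #.... => #  t=0,i=4
  [15] .#### => #  t=5,i=8
  [14] .###. => .  t=0,i=8
  [13] .##.# => #  t=6,i=8
  [12] .##.. => .  t=0,i=2
  [11] .#.## => #  t=0,i=0
  [10] .#.#. => .  t=0,i=12
  [9] .#..# => #  t=0,i=16
  [8] .#... => .  t=1,i=1
  [7] ..### => #  t=0,i=7
  [6] ..##. => #  t=2,i=12
  [5] ..#.# => .  t=0,i=21
  [4] ..#.. => #  t=0,i=18
  [3] ...## => .  t=0,i=6
  [2] ...#. => .  t=1,i=3
  [1] ....# => .  t=0,i=5
  [0] ..... => #  t=1,i=13
  bits 00110100100010111010101011010001 = 881568465

881568465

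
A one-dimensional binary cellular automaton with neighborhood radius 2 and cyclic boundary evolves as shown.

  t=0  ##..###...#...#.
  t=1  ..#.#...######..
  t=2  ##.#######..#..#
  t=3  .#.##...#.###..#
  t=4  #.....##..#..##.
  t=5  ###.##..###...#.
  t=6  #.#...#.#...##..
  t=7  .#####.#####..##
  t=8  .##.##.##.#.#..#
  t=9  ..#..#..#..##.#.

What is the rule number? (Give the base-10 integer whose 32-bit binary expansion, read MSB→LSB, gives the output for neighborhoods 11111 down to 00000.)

1654105502

  [31] ##### => .  t=1,i=10
  [30] ####. => #  t=1,i=12
  [29] ###.# => #  t=2,i=1
  [28] ###.. => .  t=0,i=6
  [27] ##.## => .  t=2,i=2
  [26] ##.#. => .  t=4,i=15
  [25] ##..# => #  t=0,i=2
  [24] ##... => .  t=0,i=7
  [23] #.### => #  t=2,i=3
  [22] #.##. => .  t=0,i=0
  [21] #.#.# => .  t=3,i=1
  [20] #.#.. => #  t=1,i=4
  [19] #..## => .  t=0,i=3
  [18] #..#. => #  t=2,i=11
  [17] #...# => #  t=0,i=8
  [16] #.... => #  t=1,i=15
  [15] .#### => #  t=1,i=9
  [14] .###. => .  t=0,i=5
  [13] .##.# => #  t=4,i=14
  [12] .##.. => .  t=0,i=1
  [11] .#.## => .  t=0,i=15
  [10] .#.#. => #  t=1,i=3
  [9] .#..# => .  t=2,i=13
  [8] .#... => #  t=0,i=11
  [7] ..### => #  t=0,i=4
  [6] ..##. => .  t=4,i=6
  [5] ..#.# => .  t=0,i=14
  [4] ..#.. => #  t=0,i=10
  [3] ...## => #  t=1,i=7
  [2] ...#. => #  t=0,i=9
  [1] ....# => #  t=1,i=0
  [0] ..... => .  t=4,i=3
  bits 01100010100101111010010110011110 = 1654105502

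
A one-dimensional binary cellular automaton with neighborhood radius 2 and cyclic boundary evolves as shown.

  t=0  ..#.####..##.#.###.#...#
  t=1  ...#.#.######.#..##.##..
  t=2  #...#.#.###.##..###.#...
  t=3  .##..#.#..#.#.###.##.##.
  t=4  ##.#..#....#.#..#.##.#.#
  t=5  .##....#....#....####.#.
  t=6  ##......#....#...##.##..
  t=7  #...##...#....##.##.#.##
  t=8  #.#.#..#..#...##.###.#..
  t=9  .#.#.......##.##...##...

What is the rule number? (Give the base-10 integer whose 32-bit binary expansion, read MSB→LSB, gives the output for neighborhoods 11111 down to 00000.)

3058347457

  ##### -> #   bit 31 = 1  t=1,i=9
  ####. -> .   bit 30 = 0  t=0,i=6
  ###.# -> #   bit 29 = 1  t=0,i=17
  ###.. -> #   bit 28 = 1  t=0,i=7
  ##.## -> .   bit 27 = 0  t=1,i=19
  ##.#. -> #   bit 26 = 1  t=0,i=12
  ##..# -> #   bit 25 = 1  t=0,i=8
  ##... -> .   bit 24 = 0  t=1,i=22
  #.### -> .   bit 23 = 0  t=0,i=4
  #.##. -> #   bit 22 = 1  t=1,i=20
  #.#.# -> .   bit 21 = 0  t=0,i=13
  #.#.. -> .   bit 20 = 0  t=0,i=19
  #..## -> #   bit 19 = 1  t=0,i=9
  #..#. -> .   bit 18 = 0  t=0,i=1
  #...# -> #   bit 17 = 1  t=0,i=21
  #.... -> .   bit 16 = 0  t=1,i=23
  .#### -> #   bit 15 = 1  t=0,i=5
  .###. -> .   bit 14 = 0  t=0,i=16
  .##.# -> #   bit 13 = 1  t=0,i=11
  .##.. -> .   bit 12 = 0  t=1,i=21
  .#.## -> #   bit 11 = 1  t=0,i=3
  .#.#. -> #   bit 10 = 1  t=1,i=4
  .#..# -> .   bit 9 = 0  t=0,i=0
  .#... -> #   bit 8 = 1  t=0,i=20
  ..### -> #   bit 7 = 1  t=2,i=16
  ..##. -> #   bit 6 = 1  t=0,i=10
  ..#.# -> .   bit 5 = 0  t=0,i=2
  ..#.. -> .   bit 4 = 0  t=0,i=23
  ...## -> .   bit 3 = 0  t=5,i=16
  ...#. -> .   bit 2 = 0  t=0,i=22
  ....# -> .   bit 1 = 0  t=1,i=1
  ..... -> #   bit 0 = 1  t=1,i=0
  bits 10110110010010101010110111000001 = 3058347457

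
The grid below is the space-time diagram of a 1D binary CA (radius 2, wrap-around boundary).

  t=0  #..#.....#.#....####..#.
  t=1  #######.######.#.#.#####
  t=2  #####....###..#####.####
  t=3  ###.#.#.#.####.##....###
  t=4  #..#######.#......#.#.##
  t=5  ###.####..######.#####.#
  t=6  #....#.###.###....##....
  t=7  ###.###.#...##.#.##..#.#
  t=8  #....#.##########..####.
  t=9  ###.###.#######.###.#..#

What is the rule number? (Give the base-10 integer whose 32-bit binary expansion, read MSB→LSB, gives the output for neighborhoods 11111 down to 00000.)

2520772477

  nb #####: next=#  (t=1,i=0, bit31=1)
  nb ####.: next=.  (t=0,i=18, bit30=0)
  nb ###.#: next=.  (t=1,i=6, bit29=0)
  nb ###..: next=#  (t=0,i=19, bit28=1)
  nb ##.##: next=.  (t=1,i=7, bit27=0)
  nb ##.#.: next=#  (t=1,i=14, bit26=1)
  nb ##..#: next=#  (t=0,i=20, bit25=1)
  nb ##...: next=.  (t=2,i=5, bit24=0)
  nb #.###: next=.  (t=1,i=8, bit23=0)
  nb #.##.: next=.  (t=3,i=15, bit22=0)
  nb #.#.#: next=#  (t=1,i=15, bit21=1)
  nb #.#..: next=#  (t=0,i=0, bit20=1)
  nb #..##: next=#  (t=2,i=13, bit19=1)
  nb #..#.: next=#  (t=0,i=2, bit18=1)
  nb #...#: next=#  (t=7,i=10, bit17=1)
  nb #....: next=#  (t=0,i=5, bit16=1)
  nb .####: next=#  (t=0,i=17, bit15=1)
  nb .###.: next=#  (t=2,i=10, bit14=1)
  nb .##.#: next=#  (t=7,i=13, bit13=1)
  nb .##..: next=.  (t=3,i=16, bit12=0)
  nb .#.##: next=#  (t=1,i=18, bit11=1)
  nb .#.#.: next=#  (t=0,i=10, bit10=1)
  nb .#..#: next=#  (t=0,i=1, bit9=1)
  nb .#...: next=#  (t=0,i=4, bit8=1)
  nb ..###: next=.  (t=0,i=16, bit7=0)
  nb ..##.: next=#  (t=6,i=18, bit6=1)
  nb ..#.#: next=#  (t=0,i=9, bit5=1)
  nb ..#..: next=#  (t=0,i=3, bit4=1)
  nb ...##: next=#  (t=0,i=15, bit3=1)
  nb ...#.: next=#  (t=0,i=8, bit2=1)
  nb ....#: next=.  (t=0,i=7, bit1=0)
  nb .....: next=#  (t=0,i=6, bit0=1)
  bits 10010110001111111110111101111101 = 2520772477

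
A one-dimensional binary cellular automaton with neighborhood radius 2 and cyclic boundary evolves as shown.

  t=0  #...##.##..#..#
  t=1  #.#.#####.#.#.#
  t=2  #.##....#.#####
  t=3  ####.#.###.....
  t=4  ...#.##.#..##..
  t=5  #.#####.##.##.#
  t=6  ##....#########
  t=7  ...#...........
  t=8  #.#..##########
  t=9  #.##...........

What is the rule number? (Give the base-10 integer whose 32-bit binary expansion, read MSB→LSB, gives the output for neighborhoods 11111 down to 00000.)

  [31] ##### => .  t=1,i=6
  [30] ####. => .  t=1,i=7
  [29] ###.# => #  t=1,i=8
  [28] ###.. => .  t=3,i=9
  [27] ##.## => #  t=0,i=6
  [26] ##.#. => .  t=1,i=1
  [25] ##..# => .  t=0,i=9
  [24] ##... => .  t=0,i=1
  [23] #.### => .  t=1,i=4
  [22] #.##. => #  t=0,i=7
  [21] #.#.# => #  t=1,i=2
  [20] #.#.. => #  t=4,i=8
  [19] #..## => .  t=0,i=13
  [18] #..#. => #  t=0,i=10
  [17] #...# => #  t=0,i=2
  [16] #.... => #  t=2,i=5
  [15] .#### => .  t=1,i=5
  [14] .###. => #  t=3,i=8
  [13] .##.# => #  t=0,i=5
  [12] .##.. => #  t=0,i=0
  [11] .#.## => #  t=1,i=3
  [10] .#.#. => #  t=1,i=11
  [9] .#..# => #  t=0,i=12
  [8] .#... => .  t=7,i=4
  [7] ..### => .  t=3,i=0
  [6] ..##. => #  t=0,i=4
  [5] ..#.# => #  t=2,i=8
  [4] ..#.. => .  t=0,i=11
  [3] ...## => .  t=0,i=3
  [2] ...#. => #  t=2,i=7
  [1] ....# => .  t=2,i=6
  [0] ..... => #  t=3,i=12
  bits 00101000011101110111111001100101 = 678919781

678919781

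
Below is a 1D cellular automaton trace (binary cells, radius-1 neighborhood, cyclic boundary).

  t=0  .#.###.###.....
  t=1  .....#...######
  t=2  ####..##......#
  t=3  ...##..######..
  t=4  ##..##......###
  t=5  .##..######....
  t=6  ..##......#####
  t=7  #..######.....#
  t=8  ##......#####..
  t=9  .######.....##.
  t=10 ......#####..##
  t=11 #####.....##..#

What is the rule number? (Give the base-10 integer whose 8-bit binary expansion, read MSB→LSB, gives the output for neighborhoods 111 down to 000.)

81

  nb ###: next=.  (t=0,i=4, bit7=0)
  nb ##.: next=#  (t=0,i=5, bit6=1)
  nb #.#: next=.  (t=0,i=2, bit5=0)
  nb #..: next=#  (t=0,i=10, bit4=1)
  nb .##: next=.  (t=0,i=3, bit3=0)
  nb .#.: next=.  (t=0,i=1, bit2=0)
  nb ..#: next=.  (t=0,i=0, bit1=0)
  nb ...: next=#  (t=0,i=11, bit0=1)
  bits 01010001 = 81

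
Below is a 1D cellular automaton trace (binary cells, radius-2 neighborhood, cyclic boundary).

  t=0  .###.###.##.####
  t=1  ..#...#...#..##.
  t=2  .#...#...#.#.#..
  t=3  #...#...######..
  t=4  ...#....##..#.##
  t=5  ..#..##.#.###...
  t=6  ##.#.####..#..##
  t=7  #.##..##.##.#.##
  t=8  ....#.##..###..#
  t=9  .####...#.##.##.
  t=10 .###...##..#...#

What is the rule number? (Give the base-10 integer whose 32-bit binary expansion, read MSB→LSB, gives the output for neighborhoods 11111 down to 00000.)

  [31] ##### => .  t=3,i=10
  [30] ####. => #  t=0,i=14
  [29] ###.# => .  t=0,i=3
  [28] ###.. => .  t=3,i=13
  [27] ##.## => .  t=0,i=0
  [26] ##.#. => #  t=5,i=7
  [25] ##..# => #  t=3,i=14
  [24] ##... => .  t=1,i=15
  [23] #.### => .  t=0,i=1
  [22] #.##. => .  t=0,i=9
  [21] #.#.# => #  t=2,i=11
  [20] #.#.. => #  t=2,i=13
  [19] #..## => .  t=1,i=12
  [18] #..#. => #  t=3,i=15
  [17] #...# => .  t=1,i=0
  [16] #.... => #  t=4,i=5
  [15] .#### => #  t=0,i=13
  [14] .###. => #  t=0,i=2
  [13] .##.# => #  t=0,i=10
  [12] .##.. => .  t=1,i=14
  [11] .#.## => .  t=4,i=13
  [10] .#.#. => #  t=2,i=10
  [9] .#..# => #  t=1,i=11
  [8] .#... => .  t=1,i=3
  [7] ..### => #  t=3,i=8
  [6] ..##. => #  t=1,i=13
  [5] ..#.# => #  t=2,i=9
  [4] ..#.. => .  t=1,i=2
  [3] ...## => .  t=3,i=7
  [2] ...#. => #  t=1,i=1
  [1] ....# => #  t=4,i=6
  [0] ..... => #  t=5,i=15
  bits 01000110001101011110011011100111 = 1177937639

1177937639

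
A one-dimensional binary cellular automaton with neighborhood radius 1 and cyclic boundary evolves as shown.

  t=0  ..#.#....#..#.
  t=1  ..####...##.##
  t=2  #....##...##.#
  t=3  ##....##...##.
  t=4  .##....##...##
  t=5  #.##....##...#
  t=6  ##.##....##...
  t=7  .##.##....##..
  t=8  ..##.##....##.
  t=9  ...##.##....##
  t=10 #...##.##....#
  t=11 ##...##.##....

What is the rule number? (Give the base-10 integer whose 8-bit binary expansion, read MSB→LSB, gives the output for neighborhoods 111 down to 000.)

116

  ###|.  b7=0 t=1,i=3
  ##.|#  b6=1 t=1,i=5
  #.#|#  b5=1 t=0,i=3
  #..|#  b4=1 t=0,i=5
  .##|.  b3=0 t=1,i=2
  .#.|#  b2=1 t=0,i=2
  ..#|.  b1=0 t=0,i=1
  ...|.  b0=0 t=0,i=0
  bits 01110100 = 116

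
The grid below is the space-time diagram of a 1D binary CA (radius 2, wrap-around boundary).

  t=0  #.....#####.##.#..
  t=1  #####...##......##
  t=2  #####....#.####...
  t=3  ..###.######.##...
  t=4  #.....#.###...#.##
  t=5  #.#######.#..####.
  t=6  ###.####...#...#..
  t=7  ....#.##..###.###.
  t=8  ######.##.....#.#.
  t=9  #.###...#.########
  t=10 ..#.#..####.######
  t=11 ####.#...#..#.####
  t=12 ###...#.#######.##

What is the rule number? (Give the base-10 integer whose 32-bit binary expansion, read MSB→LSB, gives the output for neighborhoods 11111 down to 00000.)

3534036791

  ##### -> #   bit 31 = 1  t=0,i=8
  ####. -> #   bit 30 = 1  t=0,i=9
  ###.# -> .   bit 29 = 0  t=0,i=10
  ###.. -> #   bit 28 = 1  t=1,i=4
  ##.## -> .   bit 27 = 0  t=0,i=11
  ##.#. -> .   bit 26 = 0  t=0,i=14
  ##..# -> #   bit 25 = 1  t=7,i=8
  ##... -> .   bit 24 = 0  t=1,i=5
  #.### -> #   bit 23 = 1  t=2,i=11
  #.##. -> .   bit 22 = 0  t=0,i=12
  #.#.# -> #   bit 21 = 1  t=5,i=0
  #.#.. -> .   bit 20 = 0  t=0,i=15
  #..## -> .   bit 19 = 0  t=5,i=12
  #..#. -> #   bit 18 = 1  t=0,i=17
  #...# -> .   bit 17 = 0  t=1,i=6
  #.... -> #   bit 16 = 1  t=0,i=2
  .#### -> .   bit 15 = 0  t=0,i=7
  .###. -> .   bit 14 = 0  t=3,i=3
  .##.# -> .   bit 13 = 0  t=0,i=13
  .##.. -> #   bit 12 = 1  t=1,i=9
  .#.## -> #   bit 11 = 1  t=2,i=10
  .#.#. -> #   bit 10 = 1  t=8,i=15
  .#..# -> #   bit 9 = 1  t=0,i=16
  .#... -> #   bit 8 = 1  t=0,i=1
  ..### -> .   bit 7 = 0  t=0,i=6
  ..##. -> .   bit 6 = 0  t=1,i=8
  ..#.# -> #   bit 5 = 1  t=2,i=9
  ..#.. -> #   bit 4 = 1  t=0,i=0
  ...## -> .   bit 3 = 0  t=0,i=5
  ...#. -> #   bit 2 = 1  t=2,i=8
  ....# -> #   bit 1 = 1  t=0,i=4
  ..... -> #   bit 0 = 1  t=0,i=3
  bits 11010010101001010001111100110111 = 3534036791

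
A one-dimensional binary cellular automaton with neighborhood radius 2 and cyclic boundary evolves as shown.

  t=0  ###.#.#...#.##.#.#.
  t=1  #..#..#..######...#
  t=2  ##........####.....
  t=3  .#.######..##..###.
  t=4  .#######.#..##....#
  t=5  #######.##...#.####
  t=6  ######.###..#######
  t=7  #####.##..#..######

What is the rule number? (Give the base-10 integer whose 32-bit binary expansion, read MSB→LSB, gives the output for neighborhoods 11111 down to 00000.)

  nb #####: next=#  (t=1,i=11, bit31=1)
  nb ####.: next=#  (t=1,i=13, bit30=1)
  nb ###.#: next=.  (t=0,i=2, bit29=0)
  nb ###..: next=.  (t=1,i=14, bit28=0)
  nb ##.##: next=#  (t=5,i=7, bit27=1)
  nb ##.#.: next=#  (t=0,i=3, bit26=1)
  nb ##..#: next=#  (t=1,i=1, bit25=1)
  nb ##...: next=.  (t=1,i=15, bit24=0)
  nb #.###: next=#  (t=0,i=0, bit23=1)
  nb #.##.: next=#  (t=0,i=12, bit22=1)
  nb #.#.#: next=.  (t=0,i=4, bit21=0)
  nb #.#..: next=#  (t=0,i=6, bit20=1)
  nb #..##: next=.  (t=1,i=8, bit19=0)
  nb #..#.: next=.  (t=1,i=2, bit18=0)
  nb #...#: next=.  (t=0,i=8, bit17=0)
  nb #....: next=#  (t=2,i=3, bit16=1)
  nb .####: next=#  (t=1,i=10, bit15=1)
  nb .###.: next=.  (t=0,i=1, bit14=0)
  nb .##.#: next=#  (t=0,i=13, bit13=1)
  nb .##..: next=#  (t=1,i=0, bit12=1)
  nb .#.##: next=#  (t=0,i=11, bit11=1)
  nb .#.#.: next=.  (t=0,i=5, bit10=0)
  nb .#..#: next=.  (t=1,i=4, bit9=0)
  nb .#...: next=.  (t=0,i=7, bit8=0)
  nb ..###: next=.  (t=1,i=9, bit7=0)
  nb ..##.: next=.  (t=1,i=18, bit6=0)
  nb ..#.#: next=#  (t=0,i=10, bit5=1)
  nb ..#..: next=.  (t=1,i=3, bit4=0)
  nb ...##: next=.  (t=1,i=17, bit3=0)
  nb ...#.: next=#  (t=0,i=9, bit2=1)
  nb ....#: next=#  (t=2,i=8, bit1=1)
  nb .....: next=#  (t=2,i=4, bit0=1)
  bits 11001110110100011011100000100111 = 3469850663

3469850663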